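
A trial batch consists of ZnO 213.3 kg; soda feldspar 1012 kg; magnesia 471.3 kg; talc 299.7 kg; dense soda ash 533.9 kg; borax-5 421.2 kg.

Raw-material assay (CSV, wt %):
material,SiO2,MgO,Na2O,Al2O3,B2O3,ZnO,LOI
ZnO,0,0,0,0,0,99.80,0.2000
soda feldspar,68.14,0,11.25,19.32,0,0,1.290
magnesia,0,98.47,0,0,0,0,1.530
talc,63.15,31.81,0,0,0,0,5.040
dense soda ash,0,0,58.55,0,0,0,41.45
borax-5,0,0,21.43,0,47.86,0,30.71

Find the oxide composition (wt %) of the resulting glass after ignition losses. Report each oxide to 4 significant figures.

Glass mass = 2565 kg (batch 2951 − LOI 386.4).
Composition: SiO2 34.26%, MgO 21.81%, Na2O 20.15%, Al2O3 7.623%, B2O3 7.859%, ZnO 8.299%

Intermediates are printed (rounded to 4 significant figures) in the working — every computation holds exact precision from start to finish. Each reported result takes just one rounding; the derived quantities, which include glass mass, the totals, ignition loss, yield, six oxide percentages, are re-derived in exact precision, precisely as stated by the problem or the answer, from the weighed amounts per 2565 kg of glass.
Mass of each oxide from the mix:
  SiO2: 1012·0.6814 + 299.7·0.6315 = 878.8 kg
  MgO: 471.3·0.9847 + 299.7·0.3181 = 559.4 kg
  Na2O: 1012·0.1125 + 533.9·0.5855 + 421.2·0.2143 = 516.7 kg
  Al2O3: 1012·0.1932 = 195.5 kg
  B2O3: 421.2·0.4786 = 201.6 kg
  ZnO: 213.3·0.9980 = 212.9 kg
LOI: 213.3·0.002000 + 1012·0.01290 + 471.3·0.01530 + 299.7·0.05040 + 533.9·0.4145 + 421.2·0.3071 = 386.4 kg
Glass mass = batch − LOI = 2951 − 386.4 = 2565 kg (= the summed oxide contributions)
each oxide over glass, ×100, is wt %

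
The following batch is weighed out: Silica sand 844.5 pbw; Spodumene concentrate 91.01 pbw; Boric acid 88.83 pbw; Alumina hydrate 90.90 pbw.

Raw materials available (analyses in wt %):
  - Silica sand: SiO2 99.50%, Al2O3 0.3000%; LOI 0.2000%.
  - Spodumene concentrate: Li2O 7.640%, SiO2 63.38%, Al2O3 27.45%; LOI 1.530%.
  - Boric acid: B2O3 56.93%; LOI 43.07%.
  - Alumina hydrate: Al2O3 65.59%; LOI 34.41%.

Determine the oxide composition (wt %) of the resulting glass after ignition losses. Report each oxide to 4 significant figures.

Every computation carries full precision at each step — mid-chain values are printed with 4-significant-digit rounding as written. Exactly one rounding goes into each reported value. The derived quantities, which include the four compositions, the yield, glass mass, the totals, ignition loss, are re-derived at full precision, precisely as stated by the question or the answer, from the weighed amounts per 1043 pbw of glass.
Mass of each oxide from the mix:
  Li2O: 91.01·0.07640 = 6.953 pbw
  SiO2: 844.5·0.9950 + 91.01·0.6338 = 898.0 pbw
  B2O3: 88.83·0.5693 = 50.57 pbw
  Al2O3: 844.5·0.003000 + 91.01·0.2745 + 90.90·0.6559 = 87.14 pbw
LOI: 844.5·0.002000 + 91.01·0.01530 + 88.83·0.4307 + 90.90·0.3441 = 72.62 pbw
Glass = total batch minus LOI = 1115 − 72.62 = 1043 pbw (equal to the oxide-mass sum)
wt % = oxide mass / glass mass × 100

Glass mass = 1043 pbw (batch 1115 − LOI 72.62).
Composition: Li2O 0.6669%, SiO2 86.13%, B2O3 4.850%, Al2O3 8.358%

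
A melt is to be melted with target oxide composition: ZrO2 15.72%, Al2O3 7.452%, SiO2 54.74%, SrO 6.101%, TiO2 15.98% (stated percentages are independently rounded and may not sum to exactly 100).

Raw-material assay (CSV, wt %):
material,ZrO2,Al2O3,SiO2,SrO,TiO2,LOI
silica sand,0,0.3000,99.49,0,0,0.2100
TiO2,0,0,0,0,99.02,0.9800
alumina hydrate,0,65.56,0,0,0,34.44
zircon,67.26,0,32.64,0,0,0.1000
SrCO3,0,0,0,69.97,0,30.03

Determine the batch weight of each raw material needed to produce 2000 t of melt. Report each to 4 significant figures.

Rounding to 4 significant figures extends to every in-between result as displayed — full float precision is carried at every stage; exactly one rounding is applied to every reported result — derived quantities (the totals, ignition loss, yield, net glass mass, the five compositions) are carried from the weighed amounts on 2000 t of glass at full precision as they appear in the problem or answer text.
Per-oxide target masses for 2000 t melt:
  ZrO2: 15.72% × 2000 = 314.4 t
  Al2O3: 7.452% × 2000 = 149.0 t
  SiO2: 54.74% × 2000 = 1095 t
  SrO: 6.101% × 2000 = 122.0 t
  TiO2: 15.98% × 2000 = 319.6 t
Checking each oxide sum from the weights as reported, per the basis as stated (delivered sums recover each target up to rounding of the answer):
  ZrO2: 467.4·0.6726 = 314.4 t (target 314.4 t)
  Al2O3: 947.1·0.003000 + 223.0·0.6556 = 149.0 t (target 149.0 t)
  SiO2: 947.1·0.9949 + 467.4·0.3264 = 1095 t (target 1095 t)
  SrO: 174.4·0.6997 = 122.0 t (target 122.0 t)
  TiO2: 322.8·0.9902 = 319.6 t (target 319.6 t)
Mass balance on the glass: batch total minus LOI = 2000 t (oxide target masses add up to 2000 t; against the stated basis, 2000 t — gaps are rounding artifacts).
Batch total: Σ batch = 2135 t; loss to ignition Σ batch·LOI = 134.8 t; yield, glass over the total, = 93.69%.

Batch per 2000 t melt:
  silica sand: 947.1 t
  TiO2: 322.8 t
  alumina hydrate: 223.0 t
  zircon: 467.4 t
  SrCO3: 174.4 t
Total batch = 2135 t; LOI loss = 134.8 t; yield = 93.69%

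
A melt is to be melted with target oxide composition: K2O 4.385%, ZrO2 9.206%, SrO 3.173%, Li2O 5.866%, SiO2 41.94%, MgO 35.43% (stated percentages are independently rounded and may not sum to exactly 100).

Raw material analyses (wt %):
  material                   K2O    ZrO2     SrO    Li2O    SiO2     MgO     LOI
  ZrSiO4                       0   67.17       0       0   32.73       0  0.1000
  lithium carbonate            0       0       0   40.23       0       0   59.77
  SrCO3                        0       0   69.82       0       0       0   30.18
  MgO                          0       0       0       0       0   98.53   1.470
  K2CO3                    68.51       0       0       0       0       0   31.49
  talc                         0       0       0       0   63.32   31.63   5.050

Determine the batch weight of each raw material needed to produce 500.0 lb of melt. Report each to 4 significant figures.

Working values are displayed rounded to 4 significant digits within the worked lines. The working math carries full precision throughout — a single rounding yields every reported value. The derived quantities, including yield, glass mass, the totals, six oxide percentages, LOI, are computed from the weighed amounts at 500.0 lb of glass at exact precision exactly as printed in the question or the answer.
Target masses of each oxide per 500.0 lb melt:
  K2O: 4.385% × 500.0 = 21.92 lb
  ZrO2: 9.206% × 500.0 = 46.03 lb
  SrO: 3.173% × 500.0 = 15.86 lb
  Li2O: 5.866% × 500.0 = 29.33 lb
  SiO2: 41.94% × 500.0 = 209.7 lb
  MgO: 35.43% × 500.0 = 177.2 lb
Per-oxide balance check from the weights as reported, against the basis in use (sums match the target masses given rounding of the digits):
  K2O: 32.00·0.6851 = 21.92 lb (target 21.92 lb)
  ZrO2: 68.53·0.6717 = 46.03 lb (target 46.03 lb)
  SrO: 22.72·0.6982 = 15.86 lb (target 15.86 lb)
  Li2O: 72.91·0.4023 = 29.33 lb (target 29.33 lb)
  SiO2: 68.53·0.3273 + 295.8·0.6332 = 209.7 lb (target 209.7 lb)
  MgO: 84.85·0.9853 + 295.8·0.3163 = 177.2 lb (target 177.2 lb)
Glass-mass closure: Σ batch − LOI loss = 500.0 lb (summing oxide targets gives 500.0 lb; basis as stated: 500.0 lb — a pure rounding effect).
Batch total: Σ batch = 576.8 lb; Σ batch·LOI gives LOI loss = 76.77 lb; yield = glass ÷ total batch = 86.69%.

Batch per 500.0 lb melt:
  ZrSiO4: 68.53 lb
  lithium carbonate: 72.91 lb
  SrCO3: 22.72 lb
  MgO: 84.85 lb
  K2CO3: 32.00 lb
  talc: 295.8 lb
Total batch = 576.8 lb; LOI loss = 76.77 lb; yield = 86.69%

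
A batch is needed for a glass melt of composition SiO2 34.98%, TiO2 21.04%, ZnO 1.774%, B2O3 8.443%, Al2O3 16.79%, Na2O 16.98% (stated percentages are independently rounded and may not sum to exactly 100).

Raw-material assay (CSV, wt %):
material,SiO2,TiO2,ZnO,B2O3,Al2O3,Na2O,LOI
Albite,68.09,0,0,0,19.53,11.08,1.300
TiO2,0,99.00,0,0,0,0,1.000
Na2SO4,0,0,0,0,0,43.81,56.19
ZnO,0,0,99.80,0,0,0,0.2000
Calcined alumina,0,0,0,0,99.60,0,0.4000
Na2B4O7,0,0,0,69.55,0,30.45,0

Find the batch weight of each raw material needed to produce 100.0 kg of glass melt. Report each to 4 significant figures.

In-progress results appear rounded off to 4 significant figures as written — all arithmetic runs at full float precision in every operation. A single rounding produces every reported number. Derived quantities (yield, glass mass, ignition loss, six oxide percentages, the totals) are re-derived from the weighed amounts for 100.0 kg of glass in exact precision as given in problem or answer.
The oxide mass targets at 100.0 kg glass melt:
  SiO2: 34.98% × 100.0 = 34.98 kg
  TiO2: 21.04% × 100.0 = 21.04 kg
  ZnO: 1.774% × 100.0 = 1.774 kg
  B2O3: 8.443% × 100.0 = 8.443 kg
  Al2O3: 16.79% × 100.0 = 16.79 kg
  Na2O: 16.98% × 100.0 = 16.98 kg
A balance pass over the oxides, using the reported weights, relative to the basis at hand (oxide sums agree with the targets inside rounding margins):
  SiO2: 51.37·0.6809 = 34.98 kg (target 34.98 kg)
  TiO2: 21.25·0.9900 = 21.04 kg (target 21.04 kg)
  ZnO: 1.778·0.9980 = 1.774 kg (target 1.774 kg)
  B2O3: 12.14·0.6955 = 8.443 kg (target 8.443 kg)
  Al2O3: 51.37·0.1953 + 6.784·0.9960 = 16.79 kg (target 16.79 kg)
  Na2O: 51.37·0.1108 + 17.33·0.4381 + 12.14·0.3045 = 16.98 kg (target 16.98 kg)
The glass-mass cross-check: batch Σ − ignition loss = 100.0 kg (the Σ of target masses is 100.0 kg; basis as stated: 100.0 kg — rounding explains the deltas).
Whole-batch sum: Σ batch = 110.7 kg; ignition loss, Σ(batch × LOI) = 10.65 kg; as yield: glass ÷ batch → 90.38%.

Batch per 100.0 kg glass melt:
  Albite: 51.37 kg
  TiO2: 21.25 kg
  Na2SO4: 17.33 kg
  ZnO: 1.778 kg
  Calcined alumina: 6.784 kg
  Na2B4O7: 12.14 kg
Total batch = 110.7 kg; LOI loss = 10.65 kg; yield = 90.38%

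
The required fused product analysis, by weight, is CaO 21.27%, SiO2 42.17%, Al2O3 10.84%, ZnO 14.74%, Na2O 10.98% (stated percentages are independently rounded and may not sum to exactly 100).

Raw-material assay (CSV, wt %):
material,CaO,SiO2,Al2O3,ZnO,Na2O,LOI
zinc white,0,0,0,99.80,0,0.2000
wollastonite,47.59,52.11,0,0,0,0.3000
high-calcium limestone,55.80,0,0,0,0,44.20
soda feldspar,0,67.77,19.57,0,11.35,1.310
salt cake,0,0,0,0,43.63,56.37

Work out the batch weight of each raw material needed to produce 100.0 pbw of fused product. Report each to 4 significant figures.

All arithmetic runs at exact precision at all times. Rounding to four significant digits applies to every in-between result as shown; each reported number is rounded once only; the derived quantities, including the totals, yield, the five compositions, ignition loss, net glass mass, are rebuilt from the batch weights for 100.0 pbw of glass in full precision, as quoted within the problem or the answer.
Per-oxide target masses for 100.0 pbw fused product:
  CaO: 21.27% × 100.0 = 21.27 pbw
  SiO2: 42.17% × 100.0 = 42.17 pbw
  Al2O3: 10.84% × 100.0 = 10.84 pbw
  ZnO: 14.74% × 100.0 = 14.74 pbw
  Na2O: 10.98% × 100.0 = 10.98 pbw
Balance tally, oxide-wise, using the reported weights, for the quoted basis mass (each sum matches its target mass within answer rounding):
  CaO: 8.888·0.4759 + 30.54·0.5580 = 21.27 pbw (target 21.27 pbw)
  SiO2: 8.888·0.5211 + 55.39·0.6777 = 42.17 pbw (target 42.17 pbw)
  Al2O3: 55.39·0.1957 = 10.84 pbw (target 10.84 pbw)
  ZnO: 14.77·0.9980 = 14.74 pbw (target 14.74 pbw)
  Na2O: 55.39·0.1135 + 10.76·0.4363 = 10.98 pbw (target 10.98 pbw)
The glass-mass cross-check: batch Σ − ignition loss = 100.0 pbw (summing oxide targets gives 100.0 pbw; with the basis standing at 100.0 pbw — any gap is answer rounding).
Batch total: Σ batch = 120.3 pbw; LOI removed, Σ of batch·LOI: 20.35 pbw; glass ÷ batch gives a yield of 83.09%.

Batch per 100.0 pbw fused product:
  zinc white: 14.77 pbw
  wollastonite: 8.888 pbw
  high-calcium limestone: 30.54 pbw
  soda feldspar: 55.39 pbw
  salt cake: 10.76 pbw
Total batch = 120.3 pbw; LOI loss = 20.35 pbw; yield = 83.09%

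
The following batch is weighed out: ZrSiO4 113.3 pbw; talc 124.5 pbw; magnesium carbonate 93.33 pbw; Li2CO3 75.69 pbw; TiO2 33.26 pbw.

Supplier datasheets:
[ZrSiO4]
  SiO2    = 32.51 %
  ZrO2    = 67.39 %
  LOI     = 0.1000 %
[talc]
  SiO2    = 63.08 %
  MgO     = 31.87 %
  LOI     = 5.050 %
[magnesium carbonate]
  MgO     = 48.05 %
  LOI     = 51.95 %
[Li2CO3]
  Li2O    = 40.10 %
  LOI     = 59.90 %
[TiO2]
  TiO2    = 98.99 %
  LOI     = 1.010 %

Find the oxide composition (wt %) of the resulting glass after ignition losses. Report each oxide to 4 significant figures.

Glass mass = 339.5 pbw (batch 440.1 − LOI 100.6).
Composition: Li2O 8.940%, SiO2 33.98%, TiO2 9.697%, ZrO2 22.49%, MgO 24.89%

In-progress results are rounded to 4 significant digits as shown — each numeric step runs at exact precision in every operation — each reported figure receives exactly one rounding; the derived quantities, which include LOI, totals, five oxide percentages, the yield, glass mass, are recomputed at exact precision, exactly as printed in the problem or answer text, using the weight values on 339.5 pbw of glass.
Per-oxide mass from batch:
  Li2O: 75.69·0.4010 = 30.35 pbw
  SiO2: 113.3·0.3251 + 124.5·0.6308 = 115.4 pbw
  TiO2: 33.26·0.9899 = 32.92 pbw
  ZrO2: 113.3·0.6739 = 76.35 pbw
  MgO: 124.5·0.3187 + 93.33·0.4805 = 84.52 pbw
LOI: 113.3·0.001000 + 124.5·0.05050 + 93.33·0.5195 + 75.69·0.5990 + 33.26·0.01010 = 100.6 pbw
Glass mass = batch − LOI = 440.1 − 100.6 = 339.5 pbw (equal to the oxide-mass sum)
wt % = 100 × oxide mass / glass mass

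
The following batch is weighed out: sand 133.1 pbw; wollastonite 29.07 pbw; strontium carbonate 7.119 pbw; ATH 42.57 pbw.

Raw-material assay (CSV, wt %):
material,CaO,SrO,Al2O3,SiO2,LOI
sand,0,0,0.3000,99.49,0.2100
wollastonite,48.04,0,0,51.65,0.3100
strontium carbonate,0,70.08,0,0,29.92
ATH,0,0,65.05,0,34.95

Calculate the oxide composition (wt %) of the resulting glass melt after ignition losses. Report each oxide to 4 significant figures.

Glass mass = 194.5 pbw (batch 211.9 − LOI 17.38).
Composition: CaO 7.181%, SrO 2.565%, Al2O3 14.44%, SiO2 75.81%

All arithmetic holds exact precision at each step. Working values are displayed rounded to 4 significant digits; each reported figure receives exactly one rounding. The derived quantities are re-derived in exact precision (ignition loss, the totals, the four compositions, yield, glass mass) starting from the weights for 194.5 pbw of glass, exactly as shown in either problem or answer.
What the batch supplies per oxide:
  CaO: 29.07·0.4804 = 13.97 pbw
  SrO: 7.119·0.7008 = 4.989 pbw
  Al2O3: 133.1·0.003000 + 42.57·0.6505 = 28.09 pbw
  SiO2: 133.1·0.9949 + 29.07·0.5165 = 147.4 pbw
LOI: 133.1·0.002100 + 29.07·0.003100 + 7.119·0.2992 + 42.57·0.3495 = 17.38 pbw
The glass mass, total less LOI, = 211.9 − 17.38 = 194.5 pbw (= the summed oxide contributions)
wt % = 100 × oxide mass / glass mass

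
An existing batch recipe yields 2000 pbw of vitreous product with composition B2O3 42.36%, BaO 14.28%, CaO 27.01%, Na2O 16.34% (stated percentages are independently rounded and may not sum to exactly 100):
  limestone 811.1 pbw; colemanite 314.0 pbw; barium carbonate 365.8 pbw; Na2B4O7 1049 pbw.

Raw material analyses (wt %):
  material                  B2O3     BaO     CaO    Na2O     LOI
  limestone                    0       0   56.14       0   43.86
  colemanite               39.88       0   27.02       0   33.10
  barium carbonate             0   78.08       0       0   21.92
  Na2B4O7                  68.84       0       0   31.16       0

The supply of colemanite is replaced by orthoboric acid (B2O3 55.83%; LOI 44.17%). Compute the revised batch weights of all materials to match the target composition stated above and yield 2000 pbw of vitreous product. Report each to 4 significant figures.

All internal work holds full float precision end to end; working values appear, with 4-significant-figure rounding, in the printout. Exactly one rounding goes into every reported figure — the derived quantities are recomputed in full precision (four oxide percentages, ignition loss, yield, net glass mass, the totals) from the batch weights on 2000 pbw of glass, precisely as stated by the problem or answer text.
Oxide-by-oxide targets in 2000 pbw vitreous product:
  B2O3: 42.36% × 2000 = 847.2 pbw
  BaO: 14.28% × 2000 = 285.6 pbw
  CaO: 27.01% × 2000 = 540.2 pbw
  Na2O: 16.34% × 2000 = 326.8 pbw
Sums-versus-targets review given the weights on record, relative to the basis at hand (sums match the target masses up to rounding of the answer):
  B2O3: 224.3·0.5583 + 1049·0.6884 = 847.4 pbw (target 847.2 pbw)
  BaO: 365.8·0.7808 = 285.6 pbw (target 285.6 pbw)
  CaO: 962.2·0.5614 = 540.2 pbw (target 540.2 pbw)
  Na2O: 1049·0.3116 = 326.9 pbw (target 326.8 pbw)
Glass-mass closure: the batch minus its LOI: 2000 pbw (targets for the oxides total 2000 pbw; basis as stated: 2000 pbw — gaps are rounding artifacts).
Batch total: Σ batch = 2601 pbw; the LOI term Σ batch·LOI equals 601.3 pbw; the yield ratio, glass ÷ batch: 76.89%.

Revised batch per 2000 pbw vitreous product:
  limestone: 962.2 pbw
  orthoboric acid: 224.3 pbw
  barium carbonate: 365.8 pbw
  Na2B4O7: 1049 pbw
Total batch = 2601 pbw; LOI loss = 601.3 pbw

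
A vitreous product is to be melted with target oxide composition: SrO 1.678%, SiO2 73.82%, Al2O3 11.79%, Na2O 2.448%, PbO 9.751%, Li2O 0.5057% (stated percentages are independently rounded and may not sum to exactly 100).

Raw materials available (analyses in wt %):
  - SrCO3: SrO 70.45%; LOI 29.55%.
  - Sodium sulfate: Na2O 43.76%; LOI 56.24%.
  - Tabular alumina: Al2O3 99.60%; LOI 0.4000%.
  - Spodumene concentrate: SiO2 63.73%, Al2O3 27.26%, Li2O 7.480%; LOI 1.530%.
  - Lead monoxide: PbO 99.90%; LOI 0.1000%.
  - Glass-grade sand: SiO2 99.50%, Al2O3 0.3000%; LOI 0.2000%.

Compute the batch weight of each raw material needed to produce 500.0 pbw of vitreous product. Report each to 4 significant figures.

The whole derivation keeps full precision from first step to last; intermediates appear with 4-significant-figure rounding between the steps; each reported figure sees exactly one rounding. Derived quantities, which include glass mass, LOI, yield, totals, the six compositions, are rebuilt at full float precision, as quoted within either problem or answer, from the weighed amounts per 500.0 pbw of glass.
Target oxide masses per 500.0 pbw vitreous product:
  SrO: 1.678% × 500.0 = 8.390 pbw
  SiO2: 73.82% × 500.0 = 369.1 pbw
  Al2O3: 11.79% × 500.0 = 58.95 pbw
  Na2O: 2.448% × 500.0 = 12.24 pbw
  PbO: 9.751% × 500.0 = 48.76 pbw
  Li2O: 0.5057% × 500.0 = 2.528 pbw
Checking each oxide sum working from each reported weight, for the quoted basis mass (summed amounts equal target values once rounding is allowed for):
  SrO: 11.91·0.7045 = 8.391 pbw (target 8.390 pbw)
  SiO2: 33.80·0.6373 + 349.3·0.9950 = 369.1 pbw (target 369.1 pbw)
  Al2O3: 48.88·0.9960 + 33.80·0.2726 + 349.3·0.003000 = 58.95 pbw (target 58.95 pbw)
  Na2O: 27.97·0.4376 = 12.24 pbw (target 12.24 pbw)
  PbO: 48.80·0.9990 = 48.75 pbw (target 48.76 pbw)
  Li2O: 33.80·0.07480 = 2.528 pbw (target 2.528 pbw)
The glass-mass cross-check: whole batch net of LOI = 500.0 pbw (the Σ of target masses is 500.0 pbw; basis as stated: 500.0 pbw — gaps are rounding artifacts).
Adding the batch up: Σ batch = 520.7 pbw; Σ batch·LOI gives LOI loss = 20.71 pbw; yield, glass over the total, = 96.02%.

Batch per 500.0 pbw vitreous product:
  SrCO3: 11.91 pbw
  Sodium sulfate: 27.97 pbw
  Tabular alumina: 48.88 pbw
  Spodumene concentrate: 33.80 pbw
  Lead monoxide: 48.80 pbw
  Glass-grade sand: 349.3 pbw
Total batch = 520.7 pbw; LOI loss = 20.71 pbw; yield = 96.02%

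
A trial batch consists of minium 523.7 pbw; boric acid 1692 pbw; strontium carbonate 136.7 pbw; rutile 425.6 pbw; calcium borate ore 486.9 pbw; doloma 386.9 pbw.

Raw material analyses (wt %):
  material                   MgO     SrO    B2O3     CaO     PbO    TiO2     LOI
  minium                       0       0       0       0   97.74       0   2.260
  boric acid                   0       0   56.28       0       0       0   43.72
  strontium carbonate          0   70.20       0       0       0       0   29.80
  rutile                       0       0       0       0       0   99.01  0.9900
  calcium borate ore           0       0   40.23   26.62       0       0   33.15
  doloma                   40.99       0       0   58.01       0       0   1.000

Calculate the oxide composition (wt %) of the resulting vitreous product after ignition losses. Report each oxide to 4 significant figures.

The intermediate values are printed, rounded to four significant figures, in the printout; all internal work holds full precision in every operation; exactly one rounding lands on every reported number — derived quantities are carried in full precision (net glass mass, the six compositions, totals, ignition loss, yield) using the weight values at 2690 pbw of glass as quoted within the question or the answer.
Per-oxide mass from batch:
  MgO: 386.9·0.4099 = 158.6 pbw
  SrO: 136.7·0.7020 = 95.96 pbw
  B2O3: 1692·0.5628 + 486.9·0.4023 = 1148 pbw
  CaO: 486.9·0.2662 + 386.9·0.5801 = 354.1 pbw
  PbO: 523.7·0.9774 = 511.9 pbw
  TiO2: 425.6·0.9901 = 421.4 pbw
LOI: 523.7·0.02260 + 1692·0.4372 + 136.7·0.2980 + 425.6·0.009900 + 486.9·0.3315 + 386.9·0.01000 = 961.8 pbw
batch − LOI leaves glass = 3652 − 961.8 = 2690 pbw (equal to the oxide-mass sum)
percent share: oxide ÷ glass, ×100

Glass mass = 2690 pbw (batch 3652 − LOI 961.8).
Composition: MgO 5.896%, SrO 3.567%, B2O3 42.68%, CaO 13.16%, PbO 19.03%, TiO2 15.66%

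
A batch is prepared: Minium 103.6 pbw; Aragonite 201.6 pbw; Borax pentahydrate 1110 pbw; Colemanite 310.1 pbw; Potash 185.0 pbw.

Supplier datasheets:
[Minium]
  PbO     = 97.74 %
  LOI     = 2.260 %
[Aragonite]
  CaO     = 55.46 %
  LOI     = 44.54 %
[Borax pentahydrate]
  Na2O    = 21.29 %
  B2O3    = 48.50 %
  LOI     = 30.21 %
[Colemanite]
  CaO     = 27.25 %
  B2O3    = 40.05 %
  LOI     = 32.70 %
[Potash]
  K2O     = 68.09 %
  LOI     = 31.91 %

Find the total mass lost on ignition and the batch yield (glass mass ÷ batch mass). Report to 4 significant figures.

Mid-chain values are displayed, with 4-significant-figure rounding, between the steps. Each numeric step holds exact precision through the solve — a single rounding finalizes every reported value — all derived quantities are computed starting from the weights for 1322 pbw of glass in full precision (ignition loss, the yield, net glass mass, five oxide percentages, the totals) as quoted within the problem or answer text.
Material-by-material LOI:
  Minium: 103.6 × 0.02260 = 2.341 pbw
  Aragonite: 201.6 × 0.4454 = 89.79 pbw
  Borax pentahydrate: 1110 × 0.3021 = 335.3 pbw
  Colemanite: 310.1 × 0.3270 = 101.4 pbw
  Potash: 185.0 × 0.3191 = 59.03 pbw
Total LOI = 587.9 pbw
Glass = batch − LOI = 1910 − 587.9 = 1322 pbw

LOI loss = 587.9 pbw; glass = 1322 pbw; yield = 69.22%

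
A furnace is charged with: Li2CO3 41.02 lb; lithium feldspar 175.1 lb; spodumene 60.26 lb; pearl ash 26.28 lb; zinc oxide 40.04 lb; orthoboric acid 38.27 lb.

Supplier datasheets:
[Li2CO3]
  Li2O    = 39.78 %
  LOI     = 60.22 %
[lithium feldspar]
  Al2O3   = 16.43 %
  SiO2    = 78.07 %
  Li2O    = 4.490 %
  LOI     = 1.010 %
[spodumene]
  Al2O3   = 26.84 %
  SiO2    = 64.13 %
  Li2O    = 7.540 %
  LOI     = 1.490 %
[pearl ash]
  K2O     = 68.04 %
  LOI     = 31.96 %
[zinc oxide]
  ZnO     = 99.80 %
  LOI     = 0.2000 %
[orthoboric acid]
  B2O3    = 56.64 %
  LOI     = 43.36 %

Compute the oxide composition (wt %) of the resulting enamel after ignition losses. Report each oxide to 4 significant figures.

Glass mass = 328.5 lb (batch 381.0 − LOI 52.44).
Composition: Al2O3 13.68%, B2O3 6.598%, SiO2 53.37%, ZnO 12.16%, K2O 5.443%, Li2O 8.743%

The whole derivation runs at full precision all the way through; mid-chain values are displayed (rounded to four significant digits) as written; a single rounding finalizes each reported value — the derived quantities are computed starting from the weights for 328.5 lb of glass at full precision (totals, yield, LOI, glass mass, the six compositions), exactly as printed in the problem or answer text.
Delivered oxide masses:
  Al2O3: 175.1·0.1643 + 60.26·0.2684 = 44.94 lb
  B2O3: 38.27·0.5664 = 21.68 lb
  SiO2: 175.1·0.7807 + 60.26·0.6413 = 175.3 lb
  ZnO: 40.04·0.9980 = 39.96 lb
  K2O: 26.28·0.6804 = 17.88 lb
  Li2O: 41.02·0.3978 + 175.1·0.04490 + 60.26·0.07540 = 28.72 lb
LOI: 41.02·0.6022 + 175.1·0.01010 + 60.26·0.01490 + 26.28·0.3196 + 40.04·0.002000 + 38.27·0.4336 = 52.44 lb
The glass mass, total less LOI, = 381.0 − 52.44 = 328.5 lb (equal to the oxide-mass sum)
percent by weight: oxide/glass ×100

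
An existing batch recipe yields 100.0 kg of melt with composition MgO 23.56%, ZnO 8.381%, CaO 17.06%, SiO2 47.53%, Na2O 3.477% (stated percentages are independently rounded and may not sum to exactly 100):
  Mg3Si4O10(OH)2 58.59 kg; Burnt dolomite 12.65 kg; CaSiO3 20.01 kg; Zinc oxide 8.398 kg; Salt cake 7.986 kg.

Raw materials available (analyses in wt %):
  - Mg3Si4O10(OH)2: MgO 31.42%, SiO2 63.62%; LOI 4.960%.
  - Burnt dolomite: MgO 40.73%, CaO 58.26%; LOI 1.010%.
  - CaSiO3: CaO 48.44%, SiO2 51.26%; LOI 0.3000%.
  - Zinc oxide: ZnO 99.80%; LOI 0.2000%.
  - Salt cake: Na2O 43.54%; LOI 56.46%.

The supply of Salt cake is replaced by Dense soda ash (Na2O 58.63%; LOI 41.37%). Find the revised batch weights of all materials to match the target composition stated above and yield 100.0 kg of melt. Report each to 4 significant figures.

Revised batch per 100.0 kg melt:
  Mg3Si4O10(OH)2: 58.59 kg
  Burnt dolomite: 12.65 kg
  CaSiO3: 20.01 kg
  Zinc oxide: 8.398 kg
  Dense soda ash: 5.930 kg
Total batch = 105.6 kg; LOI loss = 5.564 kg

Values along the way are printed, with 4-significant-digit rounding, in the printout — the working math keeps exact precision from first step to last. Every reported figure takes exactly one rounding — all derived quantities (yield, LOI, the totals, glass mass, the five compositions) are rebuilt at full precision starting from the weights at 100.0 kg of glass, as they appear in either problem or answer.
Target oxide masses per 100.0 kg melt:
  MgO: 23.56% × 100.0 = 23.56 kg
  ZnO: 8.381% × 100.0 = 8.381 kg
  CaO: 17.06% × 100.0 = 17.06 kg
  SiO2: 47.53% × 100.0 = 47.53 kg
  Na2O: 3.477% × 100.0 = 3.477 kg
Sums-versus-targets review given the weights on record, on the stated basis (delivered sums recover each target exact up to rounding of places):
  MgO: 58.59·0.3142 + 12.65·0.4073 = 23.56 kg (target 23.56 kg)
  ZnO: 8.398·0.9980 = 8.381 kg (target 8.381 kg)
  CaO: 12.65·0.5826 + 20.01·0.4844 = 17.06 kg (target 17.06 kg)
  SiO2: 58.59·0.6362 + 20.01·0.5126 = 47.53 kg (target 47.53 kg)
  Na2O: 5.930·0.5863 = 3.477 kg (target 3.477 kg)
Glass mass check: whole batch net of LOI = 100.0 kg (summing oxide targets gives 100.0 kg; the stated basis being 100.0 kg — differing by rounding only).
Summing the batch: Σ batch = 105.6 kg; loss to ignition Σ batch·LOI = 5.564 kg; glass ÷ batch gives a yield of 94.73%.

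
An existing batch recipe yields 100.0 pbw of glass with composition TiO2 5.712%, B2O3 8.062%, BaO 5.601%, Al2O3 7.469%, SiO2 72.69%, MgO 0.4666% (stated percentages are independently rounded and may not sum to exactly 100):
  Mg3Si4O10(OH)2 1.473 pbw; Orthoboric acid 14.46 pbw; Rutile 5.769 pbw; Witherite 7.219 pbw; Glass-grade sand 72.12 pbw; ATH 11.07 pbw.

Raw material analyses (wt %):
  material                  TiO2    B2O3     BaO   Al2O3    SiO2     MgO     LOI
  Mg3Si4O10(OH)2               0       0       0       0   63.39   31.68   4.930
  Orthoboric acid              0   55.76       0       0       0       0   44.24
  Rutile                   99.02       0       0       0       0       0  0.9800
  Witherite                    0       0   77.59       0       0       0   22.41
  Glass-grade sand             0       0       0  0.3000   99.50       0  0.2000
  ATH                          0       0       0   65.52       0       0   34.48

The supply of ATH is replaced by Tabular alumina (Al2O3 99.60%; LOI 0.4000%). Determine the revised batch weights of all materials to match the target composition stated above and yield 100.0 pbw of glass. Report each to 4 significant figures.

Revised batch per 100.0 pbw glass:
  Mg3Si4O10(OH)2: 1.473 pbw
  Orthoboric acid: 14.46 pbw
  Rutile: 5.769 pbw
  Witherite: 7.219 pbw
  Glass-grade sand: 72.12 pbw
  Tabular alumina: 7.282 pbw
Total batch = 108.3 pbw; LOI loss = 8.317 pbw

Values along the way are displayed rounded to 4 significant digits; every computation keeps exact precision at every stage. Each reported figure receives exactly one rounding. All derived quantities, which include LOI, yield, the totals, the six compositions, net glass mass, are rebuilt in exact precision, as set out in the question or the answer, from the batch weights at 100.0 pbw of glass.
Oxide-by-oxide targets in 100.0 pbw glass:
  TiO2: 5.712% × 100.0 = 5.712 pbw
  B2O3: 8.062% × 100.0 = 8.062 pbw
  BaO: 5.601% × 100.0 = 5.601 pbw
  Al2O3: 7.469% × 100.0 = 7.469 pbw
  SiO2: 72.69% × 100.0 = 72.69 pbw
  MgO: 0.4666% × 100.0 = 0.4666 pbw
A balance pass over the oxides, using the reported weights, for the quoted basis mass (each sum matches its target mass once rounding is allowed for):
  TiO2: 5.769·0.9902 = 5.712 pbw (target 5.712 pbw)
  B2O3: 14.46·0.5576 = 8.063 pbw (target 8.062 pbw)
  BaO: 7.219·0.7759 = 5.601 pbw (target 5.601 pbw)
  Al2O3: 72.12·0.003000 + 7.282·0.9960 = 7.469 pbw (target 7.469 pbw)
  SiO2: 1.473·0.6339 + 72.12·0.9950 = 72.69 pbw (target 72.69 pbw)
  MgO: 1.473·0.3168 = 0.4666 pbw (target 0.4666 pbw)
Consistency of the glass mass: whole batch net of LOI = 100.0 pbw (per-oxide target masses sum to 100.0 pbw; against the stated basis, 100.0 pbw — a pure rounding effect).
Batch grand total — Σ batch = 108.3 pbw; the LOI term Σ batch·LOI equals 8.317 pbw; yield, glass over the total, = 92.32%.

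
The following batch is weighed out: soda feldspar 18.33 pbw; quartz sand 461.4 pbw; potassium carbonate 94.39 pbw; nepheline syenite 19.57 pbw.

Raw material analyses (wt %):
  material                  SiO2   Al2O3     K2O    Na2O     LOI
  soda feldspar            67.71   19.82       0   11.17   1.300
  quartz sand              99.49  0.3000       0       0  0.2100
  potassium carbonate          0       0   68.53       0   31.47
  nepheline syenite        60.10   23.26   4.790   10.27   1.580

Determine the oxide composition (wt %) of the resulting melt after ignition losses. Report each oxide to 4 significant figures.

Glass mass = 562.5 pbw (batch 593.7 − LOI 31.22).
Composition: SiO2 85.91%, Al2O3 1.701%, K2O 11.67%, Na2O 0.7213%

Mid-chain values appear (rounded to four significant digits) across the worked steps; all internal work maintains full precision in every operation; every reported result carries a single rounding — the derived quantities (yield, totals, glass mass, ignition loss, the four compositions) are re-derived at full float precision starting from the weights for 562.5 pbw of glass as quoted within problem or answer.
Oxide-by-oxide delivered mass:
  SiO2: 18.33·0.6771 + 461.4·0.9949 + 19.57·0.6010 = 483.2 pbw
  Al2O3: 18.33·0.1982 + 461.4·0.003000 + 19.57·0.2326 = 9.569 pbw
  K2O: 94.39·0.6853 + 19.57·0.04790 = 65.62 pbw
  Na2O: 18.33·0.1117 + 19.57·0.1027 = 4.057 pbw
LOI: 18.33·0.01300 + 461.4·0.002100 + 94.39·0.3147 + 19.57·0.01580 = 31.22 pbw
The glass mass, total less LOI, = 593.7 − 31.22 = 562.5 pbw (= Σ oxide masses)
wt % = oxide mass / glass mass × 100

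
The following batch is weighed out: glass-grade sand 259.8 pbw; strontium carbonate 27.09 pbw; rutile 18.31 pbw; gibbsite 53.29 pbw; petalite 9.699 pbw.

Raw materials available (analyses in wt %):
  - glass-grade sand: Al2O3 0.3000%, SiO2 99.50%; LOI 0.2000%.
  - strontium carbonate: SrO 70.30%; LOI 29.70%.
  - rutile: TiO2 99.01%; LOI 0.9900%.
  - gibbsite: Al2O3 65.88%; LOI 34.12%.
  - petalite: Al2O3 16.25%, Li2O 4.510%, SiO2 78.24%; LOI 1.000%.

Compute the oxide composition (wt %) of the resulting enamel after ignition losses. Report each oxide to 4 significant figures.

Working values are displayed, with 4-significant-figure rounding, in the working — every computation runs at full precision all the way through — each reported result takes exactly one rounding — the derived quantities (the totals, five oxide percentages, ignition loss, yield, glass mass) are rebuilt in full float precision from the weighed amounts per 341.2 pbw of glass exactly as shown in either problem or answer.
What the batch supplies per oxide:
  Al2O3: 259.8·0.003000 + 53.29·0.6588 + 9.699·0.1625 = 37.46 pbw
  Li2O: 9.699·0.04510 = 0.4374 pbw
  TiO2: 18.31·0.9901 = 18.13 pbw
  SrO: 27.09·0.7030 = 19.04 pbw
  SiO2: 259.8·0.9950 + 9.699·0.7824 = 266.1 pbw
LOI: 259.8·0.002000 + 27.09·0.2970 + 18.31·0.009900 + 53.29·0.3412 + 9.699·0.01000 = 27.03 pbw
Glass mass = batch − LOI = 368.2 − 27.03 = 341.2 pbw (= the summed oxide contributions)
wt %: oxide over glass, times 100

Glass mass = 341.2 pbw (batch 368.2 − LOI 27.03).
Composition: Al2O3 10.98%, Li2O 0.1282%, TiO2 5.314%, SrO 5.582%, SiO2 77.99%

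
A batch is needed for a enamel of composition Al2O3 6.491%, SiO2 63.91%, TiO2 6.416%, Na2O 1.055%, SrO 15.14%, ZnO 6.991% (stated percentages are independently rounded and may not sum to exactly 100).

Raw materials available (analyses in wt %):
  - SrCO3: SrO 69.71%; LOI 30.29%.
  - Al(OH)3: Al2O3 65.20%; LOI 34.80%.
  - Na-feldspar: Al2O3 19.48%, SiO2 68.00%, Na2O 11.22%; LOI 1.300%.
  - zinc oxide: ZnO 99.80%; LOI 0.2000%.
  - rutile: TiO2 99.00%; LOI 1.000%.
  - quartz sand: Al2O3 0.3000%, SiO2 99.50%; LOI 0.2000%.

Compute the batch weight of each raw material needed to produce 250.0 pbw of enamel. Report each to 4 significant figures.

Working values appear rounded to 4 significant figures within the worked lines. Every computation holds full precision from start to finish — each reported result is rounded exactly once — the derived quantities are rebuilt in exact precision (six oxide percentages, yield, totals, net glass mass, ignition loss) from the weighed amounts per 250.0 pbw of glass, as quoted within problem or answer.
Oxide mass targets, per 250.0 pbw enamel:
  Al2O3: 6.491% × 250.0 = 16.23 pbw
  SiO2: 63.91% × 250.0 = 159.8 pbw
  TiO2: 6.416% × 250.0 = 16.04 pbw
  Na2O: 1.055% × 250.0 = 2.638 pbw
  SrO: 15.14% × 250.0 = 37.85 pbw
  ZnO: 6.991% × 250.0 = 17.48 pbw
Oxide-by-oxide audit using the reported weights, for the quoted basis mass (sums match the target masses inside rounding margins):
  Al2O3: 17.20·0.6520 + 23.51·0.1948 + 144.5·0.003000 = 16.23 pbw (target 16.23 pbw)
  SiO2: 23.51·0.6800 + 144.5·0.9950 = 159.8 pbw (target 159.8 pbw)
  TiO2: 16.20·0.9900 = 16.04 pbw (target 16.04 pbw)
  Na2O: 23.51·0.1122 = 2.638 pbw (target 2.638 pbw)
  SrO: 54.30·0.6971 = 37.85 pbw (target 37.85 pbw)
  ZnO: 17.51·0.9980 = 17.47 pbw (target 17.48 pbw)
Glass-mass closure: net batch after ignition = 250.0 pbw (per-oxide target masses sum to 250.0 pbw; basis as stated: 250.0 pbw — a pure rounding effect).
Total batch = Σ batch = 273.2 pbw; loss to ignition Σ batch·LOI = 23.22 pbw; the yield ratio, glass ÷ batch: 91.50%.

Batch per 250.0 pbw enamel:
  SrCO3: 54.30 pbw
  Al(OH)3: 17.20 pbw
  Na-feldspar: 23.51 pbw
  zinc oxide: 17.51 pbw
  rutile: 16.20 pbw
  quartz sand: 144.5 pbw
Total batch = 273.2 pbw; LOI loss = 23.22 pbw; yield = 91.50%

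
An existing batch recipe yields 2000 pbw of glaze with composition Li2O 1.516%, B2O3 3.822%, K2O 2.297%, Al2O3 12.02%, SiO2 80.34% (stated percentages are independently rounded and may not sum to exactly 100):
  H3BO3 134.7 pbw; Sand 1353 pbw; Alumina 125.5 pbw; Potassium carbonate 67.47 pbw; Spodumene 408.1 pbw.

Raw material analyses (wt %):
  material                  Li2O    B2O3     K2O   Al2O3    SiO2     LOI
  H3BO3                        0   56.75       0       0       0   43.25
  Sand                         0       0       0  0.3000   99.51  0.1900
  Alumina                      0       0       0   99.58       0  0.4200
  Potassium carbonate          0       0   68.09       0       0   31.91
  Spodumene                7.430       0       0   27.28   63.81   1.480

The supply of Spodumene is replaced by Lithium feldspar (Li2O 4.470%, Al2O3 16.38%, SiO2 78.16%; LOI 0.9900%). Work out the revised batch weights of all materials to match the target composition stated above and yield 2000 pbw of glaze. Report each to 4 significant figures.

Values along the way appear, with 4-significant-digit rounding, when written out — the whole derivation keeps full precision at all times. Each reported result takes a single rounding — derived quantities (LOI, net glass mass, five oxide percentages, totals, yield) are carried at full float precision from the batch weights at 2000 pbw of glass, as quoted within question or answer.
Per-oxide target masses for 2000 pbw glaze:
  Li2O: 1.516% × 2000 = 30.32 pbw
  B2O3: 3.822% × 2000 = 76.44 pbw
  K2O: 2.297% × 2000 = 45.94 pbw
  Al2O3: 12.02% × 2000 = 240.4 pbw
  SiO2: 80.34% × 2000 = 1607 pbw
Sums-versus-targets review working from each reported weight, per the basis as stated (sums match the target masses exact up to rounding of places):
  Li2O: 678.3·0.04470 = 30.32 pbw (target 30.32 pbw)
  B2O3: 134.7·0.5675 = 76.44 pbw (target 76.44 pbw)
  K2O: 67.47·0.6809 = 45.94 pbw (target 45.94 pbw)
  Al2O3: 1082·0.003000 + 126.6·0.9958 + 678.3·0.1638 = 240.4 pbw (target 240.4 pbw)
  SiO2: 1082·0.9951 + 678.3·0.7816 = 1607 pbw (target 1607 pbw)
Glass-mass closure: net batch after ignition = 2000 pbw (summing oxide targets gives 2000 pbw; stated basis 2000 pbw — rounding explains the deltas).
Summing the batch: Σ batch = 2089 pbw; the LOI term Σ batch·LOI equals 89.09 pbw; as yield: glass ÷ batch → 95.74%.

Revised batch per 2000 pbw glaze:
  H3BO3: 134.7 pbw
  Sand: 1082 pbw
  Alumina: 126.6 pbw
  Potassium carbonate: 67.47 pbw
  Lithium feldspar: 678.3 pbw
Total batch = 2089 pbw; LOI loss = 89.09 pbw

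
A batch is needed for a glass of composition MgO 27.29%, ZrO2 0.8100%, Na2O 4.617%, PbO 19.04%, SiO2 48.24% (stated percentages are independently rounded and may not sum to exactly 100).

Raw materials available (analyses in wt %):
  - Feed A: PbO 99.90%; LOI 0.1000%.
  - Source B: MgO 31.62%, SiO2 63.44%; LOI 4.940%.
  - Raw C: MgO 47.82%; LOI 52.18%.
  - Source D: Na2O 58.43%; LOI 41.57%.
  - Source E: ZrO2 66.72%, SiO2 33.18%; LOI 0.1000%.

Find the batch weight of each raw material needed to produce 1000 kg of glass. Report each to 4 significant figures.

The intermediate values appear, rounded to 4 significant digits, across the worked steps — the whole derivation holds exact precision throughout. A single rounding completes each reported figure — derived quantities, including ignition loss, net glass mass, the totals, the five compositions, yield, are re-derived using the weight values at 1000 kg of glass at exact precision, exactly as shown in the question or the answer.
Target masses of each oxide per 1000 kg glass:
  MgO: 27.29% × 1000 = 272.9 kg
  ZrO2: 0.8100% × 1000 = 8.100 kg
  Na2O: 4.617% × 1000 = 46.17 kg
  PbO: 19.04% × 1000 = 190.4 kg
  SiO2: 48.24% × 1000 = 482.4 kg
Checking each oxide sum using the reported weights, against the basis in use (each sum matches its target mass up to rounding of the answer):
  MgO: 754.1·0.3162 + 72.08·0.4782 = 272.9 kg (target 272.9 kg)
  ZrO2: 12.14·0.6672 = 8.100 kg (target 8.100 kg)
  Na2O: 79.02·0.5843 = 46.17 kg (target 46.17 kg)
  PbO: 190.6·0.9990 = 190.4 kg (target 190.4 kg)
  SiO2: 754.1·0.6344 + 12.14·0.3318 = 482.4 kg (target 482.4 kg)
Consistency of the glass mass: total batch − LOI = 1000 kg (targets for the oxides total 1000 kg; the stated basis being 1000 kg — differing by rounding only).
Batch total: Σ batch = 1108 kg; Σ batch·LOI gives LOI loss = 107.9 kg; yield: glass divided by total = 90.26%.

Batch per 1000 kg glass:
  Feed A: 190.6 kg
  Source B: 754.1 kg
  Raw C: 72.08 kg
  Source D: 79.02 kg
  Source E: 12.14 kg
Total batch = 1108 kg; LOI loss = 107.9 kg; yield = 90.26%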